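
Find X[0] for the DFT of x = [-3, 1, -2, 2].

X[0] = Σ(n=0 to 3) x[n] · ω_4^0 = Σ x[n]
= (-3) + (1) + (-2) + (2)

X[0] = -2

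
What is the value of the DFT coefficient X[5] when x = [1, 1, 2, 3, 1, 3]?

X[5] = Σ(n=0 to 5) x[n] · ω_6^(5n) where ω_6 = e^(-2πi/6)
= (1)·ω_6^0 + (1)·ω_6^5 + (2)·ω_6^10 + (3)·ω_6^15 + (1)·ω_6^20 + (3)·ω_6^25

X[5] = -1.5000-0.8660i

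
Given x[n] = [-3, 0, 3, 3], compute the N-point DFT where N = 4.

X[k] = Σ(n=0 to 3) x[n] · ω_4^(nk)
where ω_4 = e^(-2πi/4)

Computing each X[k]:
X[0] = 3
X[1] = -6+3i
X[2] = -3
X[3] = -6-3i

X = [3, -6+3i, -3, -6-3i]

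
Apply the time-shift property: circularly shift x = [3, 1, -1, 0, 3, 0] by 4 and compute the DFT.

Time shift by 4: X_shifted[k] = ω_6^(4k) · X[k]
Shifted x = [-1, 0, 3, 0, 3, 1]

DFT(x[n-4]) = [6, -3.5000+0.8660i, -4.5000+0.8660i, 4, -4.5000-0.8660i, -3.5000-0.8660i]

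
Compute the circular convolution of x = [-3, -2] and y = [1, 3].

(x ⊛ y)[n] = Σ(m=0 to 1) x[m] · y[(n-m) mod 2]

Computing each output sample:
(x ⊛ y)[0] = -9
(x ⊛ y)[1] = -11

x ⊛ y = [-9, -11]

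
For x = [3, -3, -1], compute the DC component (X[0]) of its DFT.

X[0] = Σ(n=0 to 2) x[n] · ω_3^0 = Σ x[n]
= (3) + (-3) + (-1)

X[0] = -1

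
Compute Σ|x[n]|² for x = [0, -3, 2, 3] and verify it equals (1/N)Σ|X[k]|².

Time domain:
Σ|x[n]|² = |0|² + |-3|² + |2|² + |3|² = 22.0000

Frequency domain:
(1/4)Σ|X[k]|² = (1/4)(|2|² + |-2+6i|² + |2|² + |-2-6i|²) = (1/4)·88.0000 = 22.0000

Both sides agree, confirming Parseval's theorem.

Σ|x[n]|² = (1/N)Σ|X[k]|² = 22.0000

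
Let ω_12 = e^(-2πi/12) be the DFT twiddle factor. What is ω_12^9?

ω_12^9 = e^(-2πi·9/12)
= cos(-2π·9/12) + i·sin(-2π·9/12)
= cos(-18π/12) + i·sin(-18π/12)

ω_12^9 = cos(-18π/12) + i·sin(-18π/12) = 1i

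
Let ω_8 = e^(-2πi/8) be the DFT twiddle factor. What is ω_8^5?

ω_8^5 = e^(-2πi·5/8)
= cos(-2π·5/8) + i·sin(-2π·5/8)
= cos(-10π/8) + i·sin(-10π/8)

ω_8^5 = cos(-10π/8) + i·sin(-10π/8) = -0.7071+0.7071i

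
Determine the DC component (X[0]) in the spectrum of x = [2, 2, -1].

X[0] = Σ(n=0 to 2) x[n] · ω_3^0 = Σ x[n]
= (2) + (2) + (-1)

X[0] = 3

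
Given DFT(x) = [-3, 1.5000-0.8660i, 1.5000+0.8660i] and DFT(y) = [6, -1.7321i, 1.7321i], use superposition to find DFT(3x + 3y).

By linearity: DFT(3x + 3y) = 3·DFT(x) + 3·DFT(y)
= 3·[-3, 1.5000-0.8660i, 1.5000+0.8660i] + 3·[6, -1.7321i, 1.7321i]

Computing element-wise:
Z[0] = 3·(-3) + 3·(6) = 9
Z[1] = 3·(1.5000-0.8660i) + 3·(-1.7321i) = 4.5000-7.7943i
Z[2] = 3·(1.5000+0.8660i) + 3·(1.7321i) = 4.5000+7.7943i

DFT(3x + 3y) = 3·X + 3·Y = [9, 4.5000-7.7943i, 4.5000+7.7943i]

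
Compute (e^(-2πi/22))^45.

Since ω_22^22 = 1, powers reduce modulo 22.
45 mod 22 = 1
So ω_22^45 = ω_22^1 = e^(-2πi·1/22)

ω_22^45 = ω_22^1 = 0.9595-0.2817i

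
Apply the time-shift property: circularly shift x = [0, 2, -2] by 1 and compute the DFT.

Time shift by 1: X_shifted[k] = ω_3^(1k) · X[k]
Shifted x = [-2, 0, 2]

DFT(x[n-1]) = [0, -3.0000+1.7321i, -3.0000-1.7321i]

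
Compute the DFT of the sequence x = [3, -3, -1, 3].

X[k] = Σ(n=0 to 3) x[n] · ω_4^(nk)
where ω_4 = e^(-2πi/4)

Computing each X[k]:
X[0] = 2
X[1] = 4+6i
X[2] = 2
X[3] = 4-6i

X = [2, 4+6i, 2, 4-6i]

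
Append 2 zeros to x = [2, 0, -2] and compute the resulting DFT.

Original 3-point DFT: [0, 3.0000-1.7321i, 3.0000+1.7321i]
Zero-padded 5-point DFT provides frequency interpolation.

DFT_5([x, 0, ...]) = [0, 3.6180+1.1756i, 1.3820-1.9021i, 1.3820+1.9021i, 3.6180-1.1756i]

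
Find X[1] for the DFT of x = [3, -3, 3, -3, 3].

X[1] = Σ(n=0 to 4) x[n] · ω_5^(1n) where ω_5 = e^(-2πi/5)
= (3)·ω_5^0 + (-3)·ω_5^1 + (3)·ω_5^2 + (-3)·ω_5^3 + (3)·ω_5^4

X[1] = 3.0000+2.1796i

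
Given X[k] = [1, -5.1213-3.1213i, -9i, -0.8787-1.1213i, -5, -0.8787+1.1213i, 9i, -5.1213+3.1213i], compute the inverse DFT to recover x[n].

x[n] = (1/8) Σ(k=0 to 7) X[k] · e^(2πikn/8)

Computing each x[n]:
x[0] = -2
x[1] = 3
x[2] = 0
x[3] = 0
x[4] = 1
x[5] = 3
x[6] = -1
x[7] = -3

x = [-2, 3, 0, 0, 1, 3, -1, -3]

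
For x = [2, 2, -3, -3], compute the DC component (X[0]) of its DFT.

X[0] = Σ(n=0 to 3) x[n] · ω_4^0 = Σ x[n]
= (2) + (2) + (-3) + (-3)

X[0] = -2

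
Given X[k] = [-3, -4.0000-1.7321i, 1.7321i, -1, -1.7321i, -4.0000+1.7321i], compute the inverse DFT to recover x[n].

x[n] = (1/6) Σ(k=0 to 5) X[k] · e^(2πikn/6)

Computing each x[n]:
x[0] = -2
x[1] = -1
x[2] = 1
x[3] = 1
x[4] = -1
x[5] = -1

x = [-2, -1, 1, 1, -1, -1]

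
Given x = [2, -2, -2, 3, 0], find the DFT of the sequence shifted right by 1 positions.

Time shift by 1: X_shifted[k] = ω_5^(1k) · X[k]
Shifted x = [0, 2, -2, -2, 3]

DFT(x[n-1]) = [1, 4.7812+0.9511i, -5.2812+0.5878i, -5.2812-0.5878i, 4.7812-0.9511i]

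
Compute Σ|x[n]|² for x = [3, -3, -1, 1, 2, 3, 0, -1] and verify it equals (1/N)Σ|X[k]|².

Time domain:
Σ|x[n]|² = |3|² + |-3|² + |-1|² + |1|² + |2|² + |3|² + |0|² + |-1|² = 34.0000

Frequency domain:
(1/8)Σ|X[k]|² = (1/8)(|4|² + |-4.6569+3.8284i|² + |6|² + |6.6569+1.8284i|² + |4|² + |6.6569-1.8284i|² + |6|² + |-4.6569-3.8284i|²) = (1/8)·272.0000 = 34.0000

Both sides agree, confirming Parseval's theorem.

Σ|x[n]|² = (1/N)Σ|X[k]|² = 34.0000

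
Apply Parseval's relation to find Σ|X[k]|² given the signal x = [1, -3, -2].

Parseval: Σ|x[n]|² = (1/N)Σ|X[k]|², so Σ|X[k]|² = N·Σ|x[n]|² = 3·14.0000

Σ|X[k]|² = N·Σ|x[n]|² = 3·14.0000 = 42.0000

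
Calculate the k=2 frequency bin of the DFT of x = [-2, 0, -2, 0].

X[2] = Σ(n=0 to 3) x[n] · ω_4^(2n) where ω_4 = e^(-2πi/4)
= (-2)·ω_4^0 + (0)·ω_4^2 + (-2)·ω_4^4 + (0)·ω_4^6

X[2] = -4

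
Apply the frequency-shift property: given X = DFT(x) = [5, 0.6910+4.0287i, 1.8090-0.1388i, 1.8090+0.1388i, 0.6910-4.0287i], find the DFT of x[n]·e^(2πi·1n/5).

Modulation property: DFT(ω_5^(-1n)·x[n]) = X[(k-1) mod 5], so circularly shift X by 1 positions.

X[k-1] = [0.6910-4.0287i, 5, 0.6910+4.0287i, 1.8090-0.1388i, 1.8090+0.1388i]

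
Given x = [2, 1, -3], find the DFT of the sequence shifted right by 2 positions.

Time shift by 2: X_shifted[k] = ω_3^(2k) · X[k]
Shifted x = [1, -3, 2]

DFT(x[n-2]) = [0, 1.5000+4.3301i, 1.5000-4.3301i]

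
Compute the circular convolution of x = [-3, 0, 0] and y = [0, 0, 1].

(x ⊛ y)[n] = Σ(m=0 to 2) x[m] · y[(n-m) mod 3]

Computing each output sample:
(x ⊛ y)[0] = 0
(x ⊛ y)[1] = 0
(x ⊛ y)[2] = -3

x ⊛ y = [0, 0, -3]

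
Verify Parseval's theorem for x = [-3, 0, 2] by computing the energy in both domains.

Time domain:
Σ|x[n]|² = |-3|² + |0|² + |2|² = 13.0000

Frequency domain:
(1/3)Σ|X[k]|² = (1/3)(|-1|² + |-4.0000+1.7321i|² + |-4.0000-1.7321i|²) = (1/3)·39.0000 = 13.0000

Both sides agree, confirming Parseval's theorem.

Σ|x[n]|² = (1/N)Σ|X[k]|² = 13.0000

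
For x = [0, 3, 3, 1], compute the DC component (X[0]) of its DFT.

X[0] = Σ(n=0 to 3) x[n] · ω_4^0 = Σ x[n]
= (0) + (3) + (3) + (1)

X[0] = 7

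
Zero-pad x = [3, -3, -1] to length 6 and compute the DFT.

Original 3-point DFT: [-1, 5.0000+1.7321i, 5.0000-1.7321i]
Zero-padded 6-point DFT provides frequency interpolation.

DFT_6([x, 0, ...]) = [-1, 2.0000+3.4641i, 5.0000+1.7321i, 5, 5.0000-1.7321i, 2.0000-3.4641i]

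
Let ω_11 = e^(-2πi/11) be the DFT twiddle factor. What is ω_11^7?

ω_11^7 = e^(-2πi·7/11)
= cos(-2π·7/11) + i·sin(-2π·7/11)
= cos(-14π/11) + i·sin(-14π/11)

ω_11^7 = cos(-14π/11) + i·sin(-14π/11) = -0.6549+0.7557i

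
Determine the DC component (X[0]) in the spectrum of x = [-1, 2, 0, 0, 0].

X[0] = Σ(n=0 to 4) x[n] · ω_5^0 = Σ x[n]
= (-1) + (2) + (0) + (0) + (0)

X[0] = 1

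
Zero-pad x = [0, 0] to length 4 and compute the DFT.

Original 2-point DFT: [0, 0]
Zero-padded 4-point DFT provides frequency interpolation.

DFT_4([x, 0, ...]) = [0, 0, 0, 0]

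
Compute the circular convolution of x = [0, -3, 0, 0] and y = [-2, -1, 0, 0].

(x ⊛ y)[n] = Σ(m=0 to 3) x[m] · y[(n-m) mod 4]

Computing each output sample:
(x ⊛ y)[0] = 0
(x ⊛ y)[1] = 6
(x ⊛ y)[2] = 3
(x ⊛ y)[3] = 0

x ⊛ y = [0, 6, 3, 0]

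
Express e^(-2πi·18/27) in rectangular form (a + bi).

ω_27^18 = e^(-2πi·18/27)
= cos(-2π·18/27) + i·sin(-2π·18/27)
= cos(-36π/27) + i·sin(-36π/27)

ω_27^18 = cos(-36π/27) + i·sin(-36π/27) = -0.5000+0.8660i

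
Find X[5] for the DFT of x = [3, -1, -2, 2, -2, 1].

X[5] = Σ(n=0 to 5) x[n] · ω_6^(5n) where ω_6 = e^(-2πi/6)
= (3)·ω_6^0 + (-1)·ω_6^5 + (-2)·ω_6^10 + (2)·ω_6^15 + (-2)·ω_6^20 + (1)·ω_6^25

X[5] = 3.0000-1.7321i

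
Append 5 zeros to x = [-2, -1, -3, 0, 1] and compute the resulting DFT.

Original 5-point DFT: [-5, 0.4271+3.6655i, -2.9271-1.6776i, -2.9271+1.6776i, 0.4271-3.6655i]
Zero-padded 10-point DFT provides frequency interpolation.

DFT_10([x, 0, ...]) = [-5, -4.5451+2.8532i, 0.4271+3.6655i, 1.0451-1.7634i, -2.9271-1.6776i, -3, -2.9271+1.6776i, 1.0451+1.7634i, 0.4271-3.6655i, -4.5451-2.8532i]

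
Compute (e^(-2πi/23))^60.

Since ω_23^23 = 1, powers reduce modulo 23.
60 mod 23 = 14
So ω_23^60 = ω_23^14 = e^(-2πi·14/23)

ω_23^60 = ω_23^14 = -0.7757+0.6311i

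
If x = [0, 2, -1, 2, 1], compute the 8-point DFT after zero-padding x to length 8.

Original 5-point DFT: [4, 0.1180+0.8123i, -2.1180-3.4410i, -2.1180+3.4410i, 0.1180-0.8123i]
Zero-padded 8-point DFT provides frequency interpolation.

DFT_8([x, 0, ...]) = [4, -1.0000-1.8284i, 2, -1.0000-3.8284i, -4, -1.0000+3.8284i, 2, -1.0000+1.8284i]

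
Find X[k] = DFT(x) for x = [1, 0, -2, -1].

X[k] = Σ(n=0 to 3) x[n] · ω_4^(nk)
where ω_4 = e^(-2πi/4)

Computing each X[k]:
X[0] = -2
X[1] = 3-1i
X[2] = 0
X[3] = 3+1i

X = [-2, 3-1i, 0, 3+1i]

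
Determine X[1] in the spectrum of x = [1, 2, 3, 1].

X[1] = Σ(n=0 to 3) x[n] · ω_4^(1n) where ω_4 = e^(-2πi/4)
= (1)·ω_4^0 + (2)·ω_4^1 + (3)·ω_4^2 + (1)·ω_4^3

X[1] = -2-1i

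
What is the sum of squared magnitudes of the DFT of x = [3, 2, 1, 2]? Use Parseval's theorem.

Parseval: Σ|x[n]|² = (1/N)Σ|X[k]|², so Σ|X[k]|² = N·Σ|x[n]|² = 4·18.0000

Σ|X[k]|² = N·Σ|x[n]|² = 4·18.0000 = 72.0000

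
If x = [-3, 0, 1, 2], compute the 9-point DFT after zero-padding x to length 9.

Original 4-point DFT: [0, -4+2i, -4, -4-2i]
Zero-padded 9-point DFT provides frequency interpolation.

DFT_9([x, 0, ...]) = [0, -3.8264-2.7169i, -4.9397+1.3900i, -1.5000+0.8660i, -3.2340-1.0893i, -3.2340+1.0893i, -1.5000-0.8660i, -4.9397-1.3900i, -3.8264+2.7169i]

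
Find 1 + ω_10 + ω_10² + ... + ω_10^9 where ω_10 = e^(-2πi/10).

Sum of all nth roots of unity equals 0 for n > 1 (geometric series with r ≠ 1).

0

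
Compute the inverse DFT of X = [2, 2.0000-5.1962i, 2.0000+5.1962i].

x[n] = (1/3) Σ(k=0 to 2) X[k] · e^(2πikn/3)

Computing each x[n]:
x[0] = 2
x[1] = 3
x[2] = -3

x = [2, 3, -3]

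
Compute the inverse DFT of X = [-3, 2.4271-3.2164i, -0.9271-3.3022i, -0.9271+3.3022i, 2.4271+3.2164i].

x[n] = (1/5) Σ(k=0 to 4) X[k] · e^(2πikn/5)

Computing each x[n]:
x[0] = 0
x[1] = 2
x[2] = -2
x[3] = -1
x[4] = -2

x = [0, 2, -2, -1, -2]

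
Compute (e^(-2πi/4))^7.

Since ω_4^4 = 1, powers reduce modulo 4.
7 mod 4 = 3
So ω_4^7 = ω_4^3 = e^(-2πi·3/4)

ω_4^7 = ω_4^3 = 1i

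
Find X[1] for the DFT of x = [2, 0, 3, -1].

X[1] = Σ(n=0 to 3) x[n] · ω_4^(1n) where ω_4 = e^(-2πi/4)
= (2)·ω_4^0 + (0)·ω_4^1 + (3)·ω_4^2 + (-1)·ω_4^3

X[1] = -1-1i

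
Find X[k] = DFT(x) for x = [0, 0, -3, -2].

X[k] = Σ(n=0 to 3) x[n] · ω_4^(nk)
where ω_4 = e^(-2πi/4)

Computing each X[k]:
X[0] = -5
X[1] = 3-2i
X[2] = -1
X[3] = 3+2i

X = [-5, 3-2i, -1, 3+2i]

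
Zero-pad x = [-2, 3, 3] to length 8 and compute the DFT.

Original 3-point DFT: [4, -5, -5]
Zero-padded 8-point DFT provides frequency interpolation.

DFT_8([x, 0, ...]) = [4, 0.1213-5.1213i, -5-3i, -4.1213+0.8787i, -2, -4.1213-0.8787i, -5+3i, 0.1213+5.1213i]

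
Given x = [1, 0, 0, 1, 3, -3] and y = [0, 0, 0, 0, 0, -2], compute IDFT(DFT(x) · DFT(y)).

(x ⊛ y)[n] = Σ(m=0 to 5) x[m] · y[(n-m) mod 6]

Computing each output sample:
(x ⊛ y)[0] = 0
(x ⊛ y)[1] = 0
(x ⊛ y)[2] = -2
(x ⊛ y)[3] = -6
(x ⊛ y)[4] = 6
(x ⊛ y)[5] = -2

x ⊛ y = [0, 0, -2, -6, 6, -2]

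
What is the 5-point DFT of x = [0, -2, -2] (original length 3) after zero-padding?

Original 3-point DFT: [-4, 2, 2]
Zero-padded 5-point DFT provides frequency interpolation.

DFT_5([x, 0, ...]) = [-4, 1.0000+3.0777i, 1.0000-0.7265i, 1.0000+0.7265i, 1.0000-3.0777i]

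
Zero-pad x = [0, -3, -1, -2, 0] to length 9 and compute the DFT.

Original 5-point DFT: [-6, 1.5000+2.2654i, 1.5000+2.7144i, 1.5000-2.7144i, 1.5000-2.2654i]
Zero-padded 9-point DFT provides frequency interpolation.

DFT_9([x, 0, ...]) = [-6, -1.4718+4.6452i, 1.4187+1.5644i, 1.7321i, 3.0530+2.1153i, 3.0530-2.1153i, -1.7321i, 1.4187-1.5644i, -1.4718-4.6452i]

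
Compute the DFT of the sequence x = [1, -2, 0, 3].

X[k] = Σ(n=0 to 3) x[n] · ω_4^(nk)
where ω_4 = e^(-2πi/4)

Computing each X[k]:
X[0] = 2
X[1] = 1+5i
X[2] = 0
X[3] = 1-5i

X = [2, 1+5i, 0, 1-5i]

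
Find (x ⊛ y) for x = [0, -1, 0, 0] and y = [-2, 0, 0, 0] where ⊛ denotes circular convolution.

(x ⊛ y)[n] = Σ(m=0 to 3) x[m] · y[(n-m) mod 4]

Computing each output sample:
(x ⊛ y)[0] = 0
(x ⊛ y)[1] = 2
(x ⊛ y)[2] = 0
(x ⊛ y)[3] = 0

x ⊛ y = [0, 2, 0, 0]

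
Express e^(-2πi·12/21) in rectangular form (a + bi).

ω_21^12 = e^(-2πi·12/21)
= cos(-2π·12/21) + i·sin(-2π·12/21)
= cos(-24π/21) + i·sin(-24π/21)

ω_21^12 = cos(-24π/21) + i·sin(-24π/21) = -0.9010+0.4339i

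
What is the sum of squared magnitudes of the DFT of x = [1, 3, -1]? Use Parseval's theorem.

Parseval: Σ|x[n]|² = (1/N)Σ|X[k]|², so Σ|X[k]|² = N·Σ|x[n]|² = 3·11.0000

Σ|X[k]|² = N·Σ|x[n]|² = 3·11.0000 = 33.0000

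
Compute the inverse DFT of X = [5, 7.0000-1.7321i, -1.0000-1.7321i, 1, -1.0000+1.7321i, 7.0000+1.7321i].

x[n] = (1/6) Σ(k=0 to 5) X[k] · e^(2πikn/6)

Computing each x[n]:
x[0] = 3
x[1] = 3
x[2] = 0
x[3] = -2
x[4] = 0
x[5] = 1

x = [3, 3, 0, -2, 0, 1]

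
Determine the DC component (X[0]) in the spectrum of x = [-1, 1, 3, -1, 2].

X[0] = Σ(n=0 to 4) x[n] · ω_5^0 = Σ x[n]
= (-1) + (1) + (3) + (-1) + (2)

X[0] = 4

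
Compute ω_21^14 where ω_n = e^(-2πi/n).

ω_21^14 = e^(-2πi·14/21)
= cos(-2π·14/21) + i·sin(-2π·14/21)
= cos(-28π/21) + i·sin(-28π/21)

ω_21^14 = cos(-28π/21) + i·sin(-28π/21) = -0.5000+0.8660i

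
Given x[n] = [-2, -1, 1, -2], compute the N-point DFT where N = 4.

X[k] = Σ(n=0 to 3) x[n] · ω_4^(nk)
where ω_4 = e^(-2πi/4)

Computing each X[k]:
X[0] = -4
X[1] = -3-1i
X[2] = 2
X[3] = -3+1i

X = [-4, -3-1i, 2, -3+1i]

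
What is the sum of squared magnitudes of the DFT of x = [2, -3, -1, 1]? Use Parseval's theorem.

Parseval: Σ|x[n]|² = (1/N)Σ|X[k]|², so Σ|X[k]|² = N·Σ|x[n]|² = 4·15.0000

Σ|X[k]|² = N·Σ|x[n]|² = 4·15.0000 = 60.0000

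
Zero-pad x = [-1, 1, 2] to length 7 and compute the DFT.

Original 3-point DFT: [2, -2.5000+0.8660i, -2.5000-0.8660i]
Zero-padded 7-point DFT provides frequency interpolation.

DFT_7([x, 0, ...]) = [2, -0.8216-2.7317i, -3.0245-0.1072i, -0.6540+1.1298i, -0.6540-1.1298i, -3.0245+0.1072i, -0.8216+2.7317i]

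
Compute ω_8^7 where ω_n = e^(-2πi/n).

ω_8^7 = e^(-2πi·7/8)
= cos(-2π·7/8) + i·sin(-2π·7/8)
= cos(-14π/8) + i·sin(-14π/8)

ω_8^7 = cos(-14π/8) + i·sin(-14π/8) = 0.7071+0.7071i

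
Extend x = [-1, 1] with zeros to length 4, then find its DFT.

Original 2-point DFT: [0, -2]
Zero-padded 4-point DFT provides frequency interpolation.

DFT_4([x, 0, ...]) = [0, -1-1i, -2, -1+1i]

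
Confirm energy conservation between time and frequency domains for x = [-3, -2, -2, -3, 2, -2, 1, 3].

Time domain:
Σ|x[n]|² = |-3|² + |-2|² + |-2|² + |-3|² + |2|² + |-2|² + |1|² + |3|² = 44.0000

Frequency domain:
(1/8)Σ|X[k]|² = (1/8)(|-6|² + |-0.7574+7.2426i|² + |4i|² + |-9.2426+1.2426i|² + |2|² + |-9.2426-1.2426i|² + |-4i|² + |-0.7574-7.2426i|²) = (1/8)·352.0000 = 44.0000

Both sides agree, confirming Parseval's theorem.

Σ|x[n]|² = (1/N)Σ|X[k]|² = 44.0000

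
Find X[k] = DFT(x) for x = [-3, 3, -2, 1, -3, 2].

X[k] = Σ(n=0 to 5) x[n] · ω_6^(nk)
where ω_6 = e^(-2πi/6)

Computing each X[k]:
X[0] = -2
X[1] = 1.0000-1.7321i
X[2] = -2
X[3] = -14
X[4] = -2
X[5] = 1.0000+1.7321i

X = [-2, 1.0000-1.7321i, -2, -14, -2, 1.0000+1.7321i]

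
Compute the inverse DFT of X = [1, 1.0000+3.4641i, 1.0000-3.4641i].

x[n] = (1/3) Σ(k=0 to 2) X[k] · e^(2πikn/3)

Computing each x[n]:
x[0] = 1
x[1] = -2
x[2] = 2

x = [1, -2, 2]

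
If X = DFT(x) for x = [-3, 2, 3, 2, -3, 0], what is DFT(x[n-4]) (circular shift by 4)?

Time shift by 4: X_shifted[k] = ω_6^(4k) · X[k]
Shifted x = [3, 2, -3, 0, -3, 2]

DFT(x[n-4]) = [1, 8, 4, -7, 4, 8]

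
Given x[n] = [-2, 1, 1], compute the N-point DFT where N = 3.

X[k] = Σ(n=0 to 2) x[n] · ω_3^(nk)
where ω_3 = e^(-2πi/3)

Computing each X[k]:
X[0] = 0
X[1] = -3
X[2] = -3

X = [0, -3, -3]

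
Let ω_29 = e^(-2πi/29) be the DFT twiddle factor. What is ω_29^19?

ω_29^19 = e^(-2πi·19/29)
= cos(-2π·19/29) + i·sin(-2π·19/29)
= cos(-38π/29) + i·sin(-38π/29)

ω_29^19 = cos(-38π/29) + i·sin(-38π/29) = -0.5612+0.8277i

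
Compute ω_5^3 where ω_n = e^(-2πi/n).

ω_5^3 = e^(-2πi·3/5)
= cos(-2π·3/5) + i·sin(-2π·3/5)
= cos(-6π/5) + i·sin(-6π/5)

ω_5^3 = cos(-6π/5) + i·sin(-6π/5) = -0.8090+0.5878i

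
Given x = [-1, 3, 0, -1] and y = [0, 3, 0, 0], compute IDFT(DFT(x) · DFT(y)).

(x ⊛ y)[n] = Σ(m=0 to 3) x[m] · y[(n-m) mod 4]

Computing each output sample:
(x ⊛ y)[0] = -3
(x ⊛ y)[1] = -3
(x ⊛ y)[2] = 9
(x ⊛ y)[3] = 0

x ⊛ y = [-3, -3, 9, 0]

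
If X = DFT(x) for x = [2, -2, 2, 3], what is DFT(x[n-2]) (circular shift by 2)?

Time shift by 2: X_shifted[k] = ω_4^(2k) · X[k]
Shifted x = [2, 3, 2, -2]

DFT(x[n-2]) = [5, -5i, 3, 5i]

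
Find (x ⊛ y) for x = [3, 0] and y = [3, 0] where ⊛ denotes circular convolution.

(x ⊛ y)[n] = Σ(m=0 to 1) x[m] · y[(n-m) mod 2]

Computing each output sample:
(x ⊛ y)[0] = 9
(x ⊛ y)[1] = 0

x ⊛ y = [9, 0]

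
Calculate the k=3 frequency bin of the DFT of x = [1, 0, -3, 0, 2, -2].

X[3] = Σ(n=0 to 5) x[n] · ω_6^(3n) where ω_6 = e^(-2πi/6)
= (1)·ω_6^0 + (0)·ω_6^3 + (-3)·ω_6^6 + (0)·ω_6^9 + (2)·ω_6^12 + (-2)·ω_6^15

X[3] = 2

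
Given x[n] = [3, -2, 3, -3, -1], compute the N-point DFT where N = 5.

X[k] = Σ(n=0 to 4) x[n] · ω_5^(nk)
where ω_5 = e^(-2πi/5)

Computing each X[k]:
X[0] = 0
X[1] = 2.0729-2.5757i
X[2] = 5.4271+6.2941i
X[3] = 5.4271-6.2941i
X[4] = 2.0729+2.5757i

X = [0, 2.0729-2.5757i, 5.4271+6.2941i, 5.4271-6.2941i, 2.0729+2.5757i]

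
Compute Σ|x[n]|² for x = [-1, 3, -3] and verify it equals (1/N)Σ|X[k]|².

Time domain:
Σ|x[n]|² = |-1|² + |3|² + |-3|² = 19.0000

Frequency domain:
(1/3)Σ|X[k]|² = (1/3)(|-1|² + |-1.0000-5.1962i|² + |-1.0000+5.1962i|²) = (1/3)·57.0000 = 19.0000

Both sides agree, confirming Parseval's theorem.

Σ|x[n]|² = (1/N)Σ|X[k]|² = 19.0000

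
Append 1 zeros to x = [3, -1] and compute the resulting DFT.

Original 2-point DFT: [2, 4]
Zero-padded 3-point DFT provides frequency interpolation.

DFT_3([x, 0, ...]) = [2, 3.5000+0.8660i, 3.5000-0.8660i]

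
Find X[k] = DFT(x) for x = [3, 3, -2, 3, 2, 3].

X[k] = Σ(n=0 to 5) x[n] · ω_6^(nk)
where ω_6 = e^(-2πi/6)

Computing each X[k]:
X[0] = 12
X[1] = 3.0000+3.4641i
X[2] = 3.0000-3.4641i
X[3] = -6
X[4] = 3.0000+3.4641i
X[5] = 3.0000-3.4641i

X = [12, 3.0000+3.4641i, 3.0000-3.4641i, -6, 3.0000+3.4641i, 3.0000-3.4641i]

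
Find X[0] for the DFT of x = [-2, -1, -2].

X[0] = Σ(n=0 to 2) x[n] · ω_3^0 = Σ x[n]
= (-2) + (-1) + (-2)

X[0] = -5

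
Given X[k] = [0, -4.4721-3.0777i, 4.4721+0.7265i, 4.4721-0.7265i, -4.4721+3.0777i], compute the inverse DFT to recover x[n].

x[n] = (1/5) Σ(k=0 to 4) X[k] · e^(2πikn/5)

Computing each x[n]:
x[0] = 0
x[1] = -1
x[2] = 3
x[3] = 1
x[4] = -3

x = [0, -1, 3, 1, -3]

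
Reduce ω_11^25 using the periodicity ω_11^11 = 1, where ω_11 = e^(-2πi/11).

Since ω_11^11 = 1, powers reduce modulo 11.
25 mod 11 = 3
So ω_11^25 = ω_11^3 = e^(-2πi·3/11)

ω_11^25 = ω_11^3 = -0.1423-0.9898i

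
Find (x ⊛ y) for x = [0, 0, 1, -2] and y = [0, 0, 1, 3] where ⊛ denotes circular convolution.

(x ⊛ y)[n] = Σ(m=0 to 3) x[m] · y[(n-m) mod 4]

Computing each output sample:
(x ⊛ y)[0] = 1
(x ⊛ y)[1] = 1
(x ⊛ y)[2] = -6
(x ⊛ y)[3] = 0

x ⊛ y = [1, 1, -6, 0]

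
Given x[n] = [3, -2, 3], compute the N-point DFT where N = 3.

X[k] = Σ(n=0 to 2) x[n] · ω_3^(nk)
where ω_3 = e^(-2πi/3)

Computing each X[k]:
X[0] = 4
X[1] = 2.5000+4.3301i
X[2] = 2.5000-4.3301i

X = [4, 2.5000+4.3301i, 2.5000-4.3301i]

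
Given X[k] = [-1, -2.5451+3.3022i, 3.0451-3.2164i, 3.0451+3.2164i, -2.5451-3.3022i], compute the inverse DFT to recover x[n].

x[n] = (1/5) Σ(k=0 to 4) X[k] · e^(2πikn/5)

Computing each x[n]:
x[0] = 0
x[1] = -2
x[2] = -1
x[3] = 3
x[4] = -1

x = [0, -2, -1, 3, -1]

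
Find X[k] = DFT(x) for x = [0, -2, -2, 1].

X[k] = Σ(n=0 to 3) x[n] · ω_4^(nk)
where ω_4 = e^(-2πi/4)

Computing each X[k]:
X[0] = -3
X[1] = 2+3i
X[2] = -1
X[3] = 2-3i

X = [-3, 2+3i, -1, 2-3i]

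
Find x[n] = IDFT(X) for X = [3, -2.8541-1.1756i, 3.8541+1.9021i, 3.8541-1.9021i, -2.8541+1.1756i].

x[n] = (1/5) Σ(k=0 to 4) X[k] · e^(2πikn/5)

Computing each x[n]:
x[0] = 1
x[1] = -1
x[2] = 3
x[3] = 1
x[4] = -1

x = [1, -1, 3, 1, -1]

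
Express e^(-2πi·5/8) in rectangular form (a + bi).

ω_8^5 = e^(-2πi·5/8)
= cos(-2π·5/8) + i·sin(-2π·5/8)
= cos(-10π/8) + i·sin(-10π/8)

ω_8^5 = cos(-10π/8) + i·sin(-10π/8) = -0.7071+0.7071i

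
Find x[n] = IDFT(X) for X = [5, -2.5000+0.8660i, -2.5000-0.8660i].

x[n] = (1/3) Σ(k=0 to 2) X[k] · e^(2πikn/3)

Computing each x[n]:
x[0] = 0
x[1] = 2
x[2] = 3

x = [0, 2, 3]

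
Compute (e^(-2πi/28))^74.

Since ω_28^28 = 1, powers reduce modulo 28.
74 mod 28 = 18
So ω_28^74 = ω_28^18 = e^(-2πi·18/28)

ω_28^74 = ω_28^18 = -0.6235+0.7818i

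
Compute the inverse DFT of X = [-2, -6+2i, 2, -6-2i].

x[n] = (1/4) Σ(k=0 to 3) X[k] · e^(2πikn/4)

Computing each x[n]:
x[0] = -3
x[1] = -2
x[2] = 3
x[3] = 0

x = [-3, -2, 3, 0]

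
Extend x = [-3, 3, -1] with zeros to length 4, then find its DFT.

Original 3-point DFT: [-1, -4.0000-3.4641i, -4.0000+3.4641i]
Zero-padded 4-point DFT provides frequency interpolation.

DFT_4([x, 0, ...]) = [-1, -2-3i, -7, -2+3i]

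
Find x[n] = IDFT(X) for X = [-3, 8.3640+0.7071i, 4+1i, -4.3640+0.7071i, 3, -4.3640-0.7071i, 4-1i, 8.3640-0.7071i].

x[n] = (1/8) Σ(k=0 to 7) X[k] · e^(2πikn/8)

Computing each x[n]:
x[0] = 2
x[1] = 1
x[2] = -1
x[3] = -3
x[4] = 0
x[5] = -3
x[6] = -1
x[7] = 2

x = [2, 1, -1, -3, 0, -3, -1, 2]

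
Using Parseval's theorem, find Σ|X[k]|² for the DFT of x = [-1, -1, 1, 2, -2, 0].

Parseval: Σ|x[n]|² = (1/N)Σ|X[k]|², so Σ|X[k]|² = N·Σ|x[n]|² = 6·11.0000

Σ|X[k]|² = N·Σ|x[n]|² = 6·11.0000 = 66.0000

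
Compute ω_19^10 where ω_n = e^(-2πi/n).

ω_19^10 = e^(-2πi·10/19)
= cos(-2π·10/19) + i·sin(-2π·10/19)
= cos(-20π/19) + i·sin(-20π/19)

ω_19^10 = cos(-20π/19) + i·sin(-20π/19) = -0.9864+0.1646i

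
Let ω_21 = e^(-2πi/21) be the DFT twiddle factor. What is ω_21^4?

ω_21^4 = e^(-2πi·4/21)
= cos(-2π·4/21) + i·sin(-2π·4/21)
= cos(-8π/21) + i·sin(-8π/21)

ω_21^4 = cos(-8π/21) + i·sin(-8π/21) = 0.3653-0.9309i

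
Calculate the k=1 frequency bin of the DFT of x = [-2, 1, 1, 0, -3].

X[1] = Σ(n=0 to 4) x[n] · ω_5^(1n) where ω_5 = e^(-2πi/5)
= (-2)·ω_5^0 + (1)·ω_5^1 + (1)·ω_5^2 + (0)·ω_5^3 + (-3)·ω_5^4

X[1] = -3.4271-4.3920i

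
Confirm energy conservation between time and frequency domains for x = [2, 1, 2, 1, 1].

Time domain:
Σ|x[n]|² = |2|² + |1|² + |2|² + |1|² + |1|² = 11.0000

Frequency domain:
(1/5)Σ|X[k]|² = (1/5)(|7|² + |0.1910-0.5878i|² + |1.3090+0.9511i|² + |1.3090-0.9511i|² + |0.1910+0.5878i|²) = (1/5)·55.0000 = 11.0000

Both sides agree, confirming Parseval's theorem.

Σ|x[n]|² = (1/N)Σ|X[k]|² = 11.0000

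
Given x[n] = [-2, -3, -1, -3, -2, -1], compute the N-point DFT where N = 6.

X[k] = Σ(n=0 to 5) x[n] · ω_6^(nk)
where ω_6 = e^(-2πi/6)

Computing each X[k]:
X[0] = -12
X[1] = 0.5000+0.8660i
X[2] = -1.5000+2.5981i
X[3] = 2
X[4] = -1.5000-2.5981i
X[5] = 0.5000-0.8660i

X = [-12, 0.5000+0.8660i, -1.5000+2.5981i, 2, -1.5000-2.5981i, 0.5000-0.8660i]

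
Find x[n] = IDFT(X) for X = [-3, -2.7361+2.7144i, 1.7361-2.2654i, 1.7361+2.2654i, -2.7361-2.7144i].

x[n] = (1/5) Σ(k=0 to 4) X[k] · e^(2πikn/5)

Computing each x[n]:
x[0] = -1
x[1] = -2
x[2] = -1
x[3] = 2
x[4] = -1

x = [-1, -2, -1, 2, -1]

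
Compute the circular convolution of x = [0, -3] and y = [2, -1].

(x ⊛ y)[n] = Σ(m=0 to 1) x[m] · y[(n-m) mod 2]

Computing each output sample:
(x ⊛ y)[0] = 3
(x ⊛ y)[1] = -6

x ⊛ y = [3, -6]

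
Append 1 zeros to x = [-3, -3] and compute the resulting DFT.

Original 2-point DFT: [-6, 0]
Zero-padded 3-point DFT provides frequency interpolation.

DFT_3([x, 0, ...]) = [-6, -1.5000+2.5981i, -1.5000-2.5981i]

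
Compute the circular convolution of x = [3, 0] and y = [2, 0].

(x ⊛ y)[n] = Σ(m=0 to 1) x[m] · y[(n-m) mod 2]

Computing each output sample:
(x ⊛ y)[0] = 6
(x ⊛ y)[1] = 0

x ⊛ y = [6, 0]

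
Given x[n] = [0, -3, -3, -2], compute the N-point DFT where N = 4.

X[k] = Σ(n=0 to 3) x[n] · ω_4^(nk)
where ω_4 = e^(-2πi/4)

Computing each X[k]:
X[0] = -8
X[1] = 3+1i
X[2] = 2
X[3] = 3-1i

X = [-8, 3+1i, 2, 3-1i]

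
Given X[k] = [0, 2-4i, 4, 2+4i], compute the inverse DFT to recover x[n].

x[n] = (1/4) Σ(k=0 to 3) X[k] · e^(2πikn/4)

Computing each x[n]:
x[0] = 2
x[1] = 1
x[2] = 0
x[3] = -3

x = [2, 1, 0, -3]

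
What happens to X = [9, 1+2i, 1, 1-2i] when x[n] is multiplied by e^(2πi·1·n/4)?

Modulation property: DFT(ω_4^(-1n)·x[n]) = X[(k-1) mod 4], so circularly shift X by 1 positions.

X[k-1] = [1-2i, 9, 1+2i, 1]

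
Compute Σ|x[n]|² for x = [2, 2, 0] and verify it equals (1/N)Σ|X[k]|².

Time domain:
Σ|x[n]|² = |2|² + |2|² + |0|² = 8.0000

Frequency domain:
(1/3)Σ|X[k]|² = (1/3)(|4|² + |1.0000-1.7321i|² + |1.0000+1.7321i|²) = (1/3)·24.0000 = 8.0000

Both sides agree, confirming Parseval's theorem.

Σ|x[n]|² = (1/N)Σ|X[k]|² = 8.0000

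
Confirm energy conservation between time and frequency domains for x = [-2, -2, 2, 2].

Time domain:
Σ|x[n]|² = |-2|² + |-2|² + |2|² + |2|² = 16.0000

Frequency domain:
(1/4)Σ|X[k]|² = (1/4)(|0|² + |-4+4i|² + |0|² + |-4-4i|²) = (1/4)·64.0000 = 16.0000

Both sides agree, confirming Parseval's theorem.

Σ|x[n]|² = (1/N)Σ|X[k]|² = 16.0000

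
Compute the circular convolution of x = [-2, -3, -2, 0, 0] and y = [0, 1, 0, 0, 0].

(x ⊛ y)[n] = Σ(m=0 to 4) x[m] · y[(n-m) mod 5]

Computing each output sample:
(x ⊛ y)[0] = 0
(x ⊛ y)[1] = -2
(x ⊛ y)[2] = -3
(x ⊛ y)[3] = -2
(x ⊛ y)[4] = 0

x ⊛ y = [0, -2, -3, -2, 0]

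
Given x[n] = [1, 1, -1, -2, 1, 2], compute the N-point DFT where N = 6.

X[k] = Σ(n=0 to 5) x[n] · ω_6^(nk)
where ω_6 = e^(-2πi/6)

Computing each X[k]:
X[0] = 2
X[1] = 4.5000+2.5981i
X[2] = -2.5000-0.8660i
X[3] = 0
X[4] = -2.5000+0.8660i
X[5] = 4.5000-2.5981i

X = [2, 4.5000+2.5981i, -2.5000-0.8660i, 0, -2.5000+0.8660i, 4.5000-2.5981i]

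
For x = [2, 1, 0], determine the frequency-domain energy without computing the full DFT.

Parseval: Σ|x[n]|² = (1/N)Σ|X[k]|², so Σ|X[k]|² = N·Σ|x[n]|² = 3·5.0000

Σ|X[k]|² = N·Σ|x[n]|² = 3·5.0000 = 15.0000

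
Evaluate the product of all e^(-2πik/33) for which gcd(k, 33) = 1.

The primitive 33rd roots of unity are ω_33^k for k coprime to 33: k ∈ {1, 2, 4, 5, 7, 8, 10, 13, 14, 16, 17, 19, 20, 23, 25, 26, 28, 29, 31, 32}
Their product equals the constant term of the cyclotomic polynomial Φ_33(x) up to sign.
For n ≥ 3, the product of all primitive nth roots of unity is 1. (For n=1 it is 1; for n=2 it is -1.)

1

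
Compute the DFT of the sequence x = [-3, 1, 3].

X[k] = Σ(n=0 to 2) x[n] · ω_3^(nk)
where ω_3 = e^(-2πi/3)

Computing each X[k]:
X[0] = 1
X[1] = -5.0000+1.7321i
X[2] = -5.0000-1.7321i

X = [1, -5.0000+1.7321i, -5.0000-1.7321i]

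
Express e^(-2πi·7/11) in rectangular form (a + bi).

ω_11^7 = e^(-2πi·7/11)
= cos(-2π·7/11) + i·sin(-2π·7/11)
= cos(-14π/11) + i·sin(-14π/11)

ω_11^7 = cos(-14π/11) + i·sin(-14π/11) = -0.6549+0.7557i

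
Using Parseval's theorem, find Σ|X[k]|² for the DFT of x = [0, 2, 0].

Parseval: Σ|x[n]|² = (1/N)Σ|X[k]|², so Σ|X[k]|² = N·Σ|x[n]|² = 3·4.0000

Σ|X[k]|² = N·Σ|x[n]|² = 3·4.0000 = 12.0000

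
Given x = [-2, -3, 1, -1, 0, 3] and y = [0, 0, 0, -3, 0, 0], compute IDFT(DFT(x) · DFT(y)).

(x ⊛ y)[n] = Σ(m=0 to 5) x[m] · y[(n-m) mod 6]

Computing each output sample:
(x ⊛ y)[0] = 3
(x ⊛ y)[1] = 0
(x ⊛ y)[2] = -9
(x ⊛ y)[3] = 6
(x ⊛ y)[4] = 9
(x ⊛ y)[5] = -3

x ⊛ y = [3, 0, -9, 6, 9, -3]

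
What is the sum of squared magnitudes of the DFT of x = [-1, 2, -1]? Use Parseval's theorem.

Parseval: Σ|x[n]|² = (1/N)Σ|X[k]|², so Σ|X[k]|² = N·Σ|x[n]|² = 3·6.0000

Σ|X[k]|² = N·Σ|x[n]|² = 3·6.0000 = 18.0000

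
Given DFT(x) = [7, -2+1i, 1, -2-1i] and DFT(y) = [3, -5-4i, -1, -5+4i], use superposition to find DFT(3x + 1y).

By linearity: DFT(3x + 1y) = 3·DFT(x) + 1·DFT(y)
= 3·[7, -2+1i, 1, -2-1i] + 1·[3, -5-4i, -1, -5+4i]

Computing element-wise:
Z[0] = 3·(7) + 1·(3) = 24
Z[1] = 3·(-2+1i) + 1·(-5-4i) = -11-1i
Z[2] = 3·(1) + 1·(-1) = 2
Z[3] = 3·(-2-1i) + 1·(-5+4i) = -11+1i

DFT(3x + 1y) = 3·X + 1·Y = [24, -11-1i, 2, -11+1i]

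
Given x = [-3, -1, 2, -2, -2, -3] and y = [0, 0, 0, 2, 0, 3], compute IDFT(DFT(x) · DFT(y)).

(x ⊛ y)[n] = Σ(m=0 to 5) x[m] · y[(n-m) mod 6]

Computing each output sample:
(x ⊛ y)[0] = -7
(x ⊛ y)[1] = 2
(x ⊛ y)[2] = -12
(x ⊛ y)[3] = -12
(x ⊛ y)[4] = -11
(x ⊛ y)[5] = -5

x ⊛ y = [-7, 2, -12, -12, -11, -5]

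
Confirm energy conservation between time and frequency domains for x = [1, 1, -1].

Time domain:
Σ|x[n]|² = |1|² + |1|² + |-1|² = 3.0000

Frequency domain:
(1/3)Σ|X[k]|² = (1/3)(|1|² + |1.0000-1.7321i|² + |1.0000+1.7321i|²) = (1/3)·9.0000 = 3.0000

Both sides agree, confirming Parseval's theorem.

Σ|x[n]|² = (1/N)Σ|X[k]|² = 3.0000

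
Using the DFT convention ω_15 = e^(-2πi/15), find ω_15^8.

ω_15^8 = e^(-2πi·8/15)
= cos(-2π·8/15) + i·sin(-2π·8/15)
= cos(-16π/15) + i·sin(-16π/15)

ω_15^8 = cos(-16π/15) + i·sin(-16π/15) = -0.9781+0.2079i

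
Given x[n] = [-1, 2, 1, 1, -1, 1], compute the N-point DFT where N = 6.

X[k] = Σ(n=0 to 5) x[n] · ω_6^(nk)
where ω_6 = e^(-2πi/6)

Computing each X[k]:
X[0] = 3
X[1] = -0.5000-2.5981i
X[2] = -1.5000+0.8660i
X[3] = -5
X[4] = -1.5000-0.8660i
X[5] = -0.5000+2.5981i

X = [3, -0.5000-2.5981i, -1.5000+0.8660i, -5, -1.5000-0.8660i, -0.5000+2.5981i]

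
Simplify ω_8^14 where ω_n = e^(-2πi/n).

Since ω_8^8 = 1, powers reduce modulo 8.
14 mod 8 = 6
So ω_8^14 = ω_8^6 = e^(-2πi·6/8)

ω_8^14 = ω_8^6 = 1i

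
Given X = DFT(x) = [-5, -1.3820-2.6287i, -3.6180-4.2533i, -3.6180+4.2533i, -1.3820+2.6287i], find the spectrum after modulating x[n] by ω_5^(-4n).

Modulation property: DFT(ω_5^(-4n)·x[n]) = X[(k-4) mod 5], so circularly shift X by 4 positions.

X[k-4] = [-1.3820-2.6287i, -3.6180-4.2533i, -3.6180+4.2533i, -1.3820+2.6287i, -5]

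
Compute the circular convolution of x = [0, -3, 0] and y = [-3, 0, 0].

(x ⊛ y)[n] = Σ(m=0 to 2) x[m] · y[(n-m) mod 3]

Computing each output sample:
(x ⊛ y)[0] = 0
(x ⊛ y)[1] = 9
(x ⊛ y)[2] = 0

x ⊛ y = [0, 9, 0]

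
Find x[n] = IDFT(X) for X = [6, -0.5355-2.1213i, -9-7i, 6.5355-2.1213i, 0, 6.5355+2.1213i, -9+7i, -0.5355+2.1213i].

x[n] = (1/8) Σ(k=0 to 7) X[k] · e^(2πikn/8)

Computing each x[n]:
x[0] = 0
x[1] = 2
x[2] = 3
x[3] = 1
x[4] = -3
x[5] = 3
x[6] = 3
x[7] = -3

x = [0, 2, 3, 1, -3, 3, 3, -3]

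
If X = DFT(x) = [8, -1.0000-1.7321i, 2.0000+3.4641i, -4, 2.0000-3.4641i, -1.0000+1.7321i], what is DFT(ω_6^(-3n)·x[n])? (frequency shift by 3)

Modulation property: DFT(ω_6^(-3n)·x[n]) = X[(k-3) mod 6], so circularly shift X by 3 positions.

X[k-3] = [-4, 2.0000-3.4641i, -1.0000+1.7321i, 8, -1.0000-1.7321i, 2.0000+3.4641i]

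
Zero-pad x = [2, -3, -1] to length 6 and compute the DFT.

Original 3-point DFT: [-2, 4.0000+1.7321i, 4.0000-1.7321i]
Zero-padded 6-point DFT provides frequency interpolation.

DFT_6([x, 0, ...]) = [-2, 1.0000+3.4641i, 4.0000+1.7321i, 4, 4.0000-1.7321i, 1.0000-3.4641i]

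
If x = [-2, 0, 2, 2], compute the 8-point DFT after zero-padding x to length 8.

Original 4-point DFT: [2, -4+2i, -2, -4-2i]
Zero-padded 8-point DFT provides frequency interpolation.

DFT_8([x, 0, ...]) = [2, -3.4142-3.4142i, -4+2i, -0.5858+0.5858i, -2, -0.5858-0.5858i, -4-2i, -3.4142+3.4142i]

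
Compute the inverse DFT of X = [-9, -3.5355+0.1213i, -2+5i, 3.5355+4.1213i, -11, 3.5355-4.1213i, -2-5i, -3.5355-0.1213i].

x[n] = (1/8) Σ(k=0 to 7) X[k] · e^(2πikn/8)

Computing each x[n]:
x[0] = -3
x[1] = -3
x[2] = -1
x[3] = 2
x[4] = -3
x[5] = 1
x[6] = -3
x[7] = 1

x = [-3, -3, -1, 2, -3, 1, -3, 1]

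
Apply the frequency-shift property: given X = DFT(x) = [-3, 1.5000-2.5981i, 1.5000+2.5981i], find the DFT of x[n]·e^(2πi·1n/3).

Modulation property: DFT(ω_3^(-1n)·x[n]) = X[(k-1) mod 3], so circularly shift X by 1 positions.

X[k-1] = [1.5000+2.5981i, -3, 1.5000-2.5981i]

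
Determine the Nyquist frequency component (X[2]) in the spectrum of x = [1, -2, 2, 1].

X[2] = Σ(n=0 to 3) x[n] · ω_4^(2n) where ω_4 = e^(-2πi/4)
= (1)·ω_4^0 + (-2)·ω_4^2 + (2)·ω_4^4 + (1)·ω_4^6

X[2] = 4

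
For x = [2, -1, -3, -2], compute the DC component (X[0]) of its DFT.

X[0] = Σ(n=0 to 3) x[n] · ω_4^0 = Σ x[n]
= (2) + (-1) + (-3) + (-2)

X[0] = -4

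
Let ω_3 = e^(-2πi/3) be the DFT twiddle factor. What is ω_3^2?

ω_3^2 = e^(-2πi·2/3)
= cos(-2π·2/3) + i·sin(-2π·2/3)
= cos(-4π/3) + i·sin(-4π/3)

ω_3^2 = cos(-4π/3) + i·sin(-4π/3) = -0.5000+0.8660i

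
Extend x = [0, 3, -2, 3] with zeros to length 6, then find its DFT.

Original 4-point DFT: [4, 2, -8, 2]
Zero-padded 6-point DFT provides frequency interpolation.

DFT_6([x, 0, ...]) = [4, -0.5000-0.8660i, 2.5000-4.3301i, -8, 2.5000+4.3301i, -0.5000+0.8660i]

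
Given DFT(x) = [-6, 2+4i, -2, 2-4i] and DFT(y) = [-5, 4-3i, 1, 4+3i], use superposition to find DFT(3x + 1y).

By linearity: DFT(3x + 1y) = 3·DFT(x) + 1·DFT(y)
= 3·[-6, 2+4i, -2, 2-4i] + 1·[-5, 4-3i, 1, 4+3i]

Computing element-wise:
Z[0] = 3·(-6) + 1·(-5) = -23
Z[1] = 3·(2+4i) + 1·(4-3i) = 10+9i
Z[2] = 3·(-2) + 1·(1) = -5
Z[3] = 3·(2-4i) + 1·(4+3i) = 10-9i

DFT(3x + 1y) = 3·X + 1·Y = [-23, 10+9i, -5, 10-9i]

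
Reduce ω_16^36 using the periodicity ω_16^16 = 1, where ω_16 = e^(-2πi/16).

Since ω_16^16 = 1, powers reduce modulo 16.
36 mod 16 = 4
So ω_16^36 = ω_16^4 = e^(-2πi·4/16)

ω_16^36 = ω_16^4 = -1i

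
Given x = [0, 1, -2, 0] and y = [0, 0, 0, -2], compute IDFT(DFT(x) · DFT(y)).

(x ⊛ y)[n] = Σ(m=0 to 3) x[m] · y[(n-m) mod 4]

Computing each output sample:
(x ⊛ y)[0] = -2
(x ⊛ y)[1] = 4
(x ⊛ y)[2] = 0
(x ⊛ y)[3] = 0

x ⊛ y = [-2, 4, 0, 0]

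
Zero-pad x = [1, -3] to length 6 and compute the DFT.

Original 2-point DFT: [-2, 4]
Zero-padded 6-point DFT provides frequency interpolation.

DFT_6([x, 0, ...]) = [-2, -0.5000+2.5981i, 2.5000+2.5981i, 4, 2.5000-2.5981i, -0.5000-2.5981i]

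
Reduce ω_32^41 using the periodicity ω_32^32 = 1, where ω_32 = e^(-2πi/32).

Since ω_32^32 = 1, powers reduce modulo 32.
41 mod 32 = 9
So ω_32^41 = ω_32^9 = e^(-2πi·9/32)

ω_32^41 = ω_32^9 = -0.1951-0.9808i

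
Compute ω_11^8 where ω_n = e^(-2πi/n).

ω_11^8 = e^(-2πi·8/11)
= cos(-2π·8/11) + i·sin(-2π·8/11)
= cos(-16π/11) + i·sin(-16π/11)

ω_11^8 = cos(-16π/11) + i·sin(-16π/11) = -0.1423+0.9898i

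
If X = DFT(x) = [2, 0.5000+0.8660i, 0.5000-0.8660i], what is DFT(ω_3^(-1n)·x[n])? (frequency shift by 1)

Modulation property: DFT(ω_3^(-1n)·x[n]) = X[(k-1) mod 3], so circularly shift X by 1 positions.

X[k-1] = [0.5000-0.8660i, 2, 0.5000+0.8660i]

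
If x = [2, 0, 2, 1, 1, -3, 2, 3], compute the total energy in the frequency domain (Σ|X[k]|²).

Parseval: Σ|x[n]|² = (1/N)Σ|X[k]|², so Σ|X[k]|² = N·Σ|x[n]|² = 8·32.0000

Σ|X[k]|² = N·Σ|x[n]|² = 8·32.0000 = 256.0000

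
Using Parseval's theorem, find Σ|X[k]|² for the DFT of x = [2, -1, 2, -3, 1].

Parseval: Σ|x[n]|² = (1/N)Σ|X[k]|², so Σ|X[k]|² = N·Σ|x[n]|² = 5·19.0000

Σ|X[k]|² = N·Σ|x[n]|² = 5·19.0000 = 95.0000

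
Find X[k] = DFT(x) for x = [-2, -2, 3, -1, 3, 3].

X[k] = Σ(n=0 to 5) x[n] · ω_6^(nk)
where ω_6 = e^(-2πi/6)

Computing each X[k]:
X[0] = 4
X[1] = -3.5000+4.3301i
X[2] = -6.5000+4.3301i
X[3] = 4
X[4] = -6.5000-4.3301i
X[5] = -3.5000-4.3301i

X = [4, -3.5000+4.3301i, -6.5000+4.3301i, 4, -6.5000-4.3301i, -3.5000-4.3301i]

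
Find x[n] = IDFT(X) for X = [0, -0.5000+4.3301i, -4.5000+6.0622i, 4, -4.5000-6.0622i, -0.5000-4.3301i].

x[n] = (1/6) Σ(k=0 to 5) X[k] · e^(2πikn/6)

Computing each x[n]:
x[0] = -1
x[1] = -3
x[2] = 2
x[3] = -2
x[4] = 1
x[5] = 3

x = [-1, -3, 2, -2, 1, 3]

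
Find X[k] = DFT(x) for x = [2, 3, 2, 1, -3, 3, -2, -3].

X[k] = Σ(n=0 to 7) x[n] · ω_8^(nk)
where ω_8 = e^(-2πi/8)

Computing each X[k]:
X[0] = 3
X[1] = 2.1716-6.8284i
X[2] = -1-8i
X[3] = 7.8284+1.1716i
X[4] = -5
X[5] = 7.8284-1.1716i
X[6] = -1+8i
X[7] = 2.1716+6.8284i

X = [3, 2.1716-6.8284i, -1-8i, 7.8284+1.1716i, -5, 7.8284-1.1716i, -1+8i, 2.1716+6.8284i]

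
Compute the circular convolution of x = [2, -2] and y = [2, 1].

(x ⊛ y)[n] = Σ(m=0 to 1) x[m] · y[(n-m) mod 2]

Computing each output sample:
(x ⊛ y)[0] = 2
(x ⊛ y)[1] = -2

x ⊛ y = [2, -2]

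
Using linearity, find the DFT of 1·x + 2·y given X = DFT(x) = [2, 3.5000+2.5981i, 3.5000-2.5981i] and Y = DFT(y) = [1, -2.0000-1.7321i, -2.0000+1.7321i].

By linearity: DFT(1x + 2y) = 1·DFT(x) + 2·DFT(y)
= 1·[2, 3.5000+2.5981i, 3.5000-2.5981i] + 2·[1, -2.0000-1.7321i, -2.0000+1.7321i]

Computing element-wise:
Z[0] = 1·(2) + 2·(1) = 4
Z[1] = 1·(3.5000+2.5981i) + 2·(-2.0000-1.7321i) = -0.5000-0.8661i
Z[2] = 1·(3.5000-2.5981i) + 2·(-2.0000+1.7321i) = -0.5000+0.8661i

DFT(1x + 2y) = 1·X + 2·Y = [4, -0.5000-0.8661i, -0.5000+0.8661i]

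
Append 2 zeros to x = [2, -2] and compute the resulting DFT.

Original 2-point DFT: [0, 4]
Zero-padded 4-point DFT provides frequency interpolation.

DFT_4([x, 0, ...]) = [0, 2+2i, 4, 2-2i]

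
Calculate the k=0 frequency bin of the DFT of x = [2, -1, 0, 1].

X[0] = Σ(n=0 to 3) x[n] · ω_4^0 = Σ x[n]
= (2) + (-1) + (0) + (1)

X[0] = 2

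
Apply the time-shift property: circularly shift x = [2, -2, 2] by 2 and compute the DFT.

Time shift by 2: X_shifted[k] = ω_3^(2k) · X[k]
Shifted x = [-2, 2, 2]

DFT(x[n-2]) = [2, -4, -4]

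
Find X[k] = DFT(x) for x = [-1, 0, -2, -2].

X[k] = Σ(n=0 to 3) x[n] · ω_4^(nk)
where ω_4 = e^(-2πi/4)

Computing each X[k]:
X[0] = -5
X[1] = 1-2i
X[2] = -1
X[3] = 1+2i

X = [-5, 1-2i, -1, 1+2i]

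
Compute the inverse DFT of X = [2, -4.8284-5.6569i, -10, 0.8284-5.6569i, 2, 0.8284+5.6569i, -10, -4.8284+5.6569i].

x[n] = (1/8) Σ(k=0 to 7) X[k] · e^(2πikn/8)

Computing each x[n]:
x[0] = -3
x[1] = 1
x[2] = 3
x[3] = 3
x[4] = -1
x[5] = -1
x[6] = 3
x[7] = -3

x = [-3, 1, 3, 3, -1, -1, 3, -3]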